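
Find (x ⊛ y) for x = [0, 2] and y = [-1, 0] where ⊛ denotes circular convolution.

(x ⊛ y)[n] = Σ(m=0 to 1) x[m] · y[(n-m) mod 2]

Computing each output sample:
(x ⊛ y)[0] = 0
(x ⊛ y)[1] = -2

x ⊛ y = [0, -2]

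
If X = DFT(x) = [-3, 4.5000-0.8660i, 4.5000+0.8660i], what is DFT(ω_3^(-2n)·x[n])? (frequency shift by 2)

Modulation property: DFT(ω_3^(-2n)·x[n]) = X[(k-2) mod 3], so circularly shift X by 2 positions.

X[k-2] = [4.5000-0.8660i, 4.5000+0.8660i, -3]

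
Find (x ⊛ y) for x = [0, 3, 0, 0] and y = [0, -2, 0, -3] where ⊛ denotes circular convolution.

(x ⊛ y)[n] = Σ(m=0 to 3) x[m] · y[(n-m) mod 4]

Computing each output sample:
(x ⊛ y)[0] = -9
(x ⊛ y)[1] = 0
(x ⊛ y)[2] = -6
(x ⊛ y)[3] = 0

x ⊛ y = [-9, 0, -6, 0]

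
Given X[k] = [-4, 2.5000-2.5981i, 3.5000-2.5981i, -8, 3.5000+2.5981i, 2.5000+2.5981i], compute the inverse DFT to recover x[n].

x[n] = (1/6) Σ(k=0 to 5) X[k] · e^(2πikn/6)

Computing each x[n]:
x[0] = 0
x[1] = 2
x[2] = -3
x[3] = 1
x[4] = -3
x[5] = -1

x = [0, 2, -3, 1, -3, -1]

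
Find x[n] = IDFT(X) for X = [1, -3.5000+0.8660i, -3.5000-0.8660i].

x[n] = (1/3) Σ(k=0 to 2) X[k] · e^(2πikn/3)

Computing each x[n]:
x[0] = -2
x[1] = 1
x[2] = 2

x = [-2, 1, 2]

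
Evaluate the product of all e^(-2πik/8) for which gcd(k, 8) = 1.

The primitive 8th roots of unity are ω_8^k for k coprime to 8: k ∈ {1, 3, 5, 7}
Their product equals the constant term of the cyclotomic polynomial Φ_8(x) up to sign.
For n ≥ 3, the product of all primitive nth roots of unity is 1. (For n=1 it is 1; for n=2 it is -1.)

1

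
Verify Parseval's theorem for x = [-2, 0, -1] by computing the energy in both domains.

Time domain:
Σ|x[n]|² = |-2|² + |0|² + |-1|² = 5.0000

Frequency domain:
(1/3)Σ|X[k]|² = (1/3)(|-3|² + |-1.5000-0.8660i|² + |-1.5000+0.8660i|²) = (1/3)·15.0000 = 5.0000

Both sides agree, confirming Parseval's theorem.

Σ|x[n]|² = (1/N)Σ|X[k]|² = 5.0000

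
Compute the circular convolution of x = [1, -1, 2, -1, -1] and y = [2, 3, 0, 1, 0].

(x ⊛ y)[n] = Σ(m=0 to 4) x[m] · y[(n-m) mod 5]

Computing each output sample:
(x ⊛ y)[0] = 1
(x ⊛ y)[1] = 0
(x ⊛ y)[2] = 0
(x ⊛ y)[3] = 5
(x ⊛ y)[4] = -6

x ⊛ y = [1, 0, 0, 5, -6]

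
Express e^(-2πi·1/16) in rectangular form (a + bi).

ω_16^1 = e^(-2πi·1/16)
= cos(-2π·1/16) + i·sin(-2π·1/16)
= cos(-2π/16) + i·sin(-2π/16)

ω_16^1 = cos(-2π/16) + i·sin(-2π/16) = 0.9239-0.3827i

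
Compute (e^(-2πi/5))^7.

Since ω_5^5 = 1, powers reduce modulo 5.
7 mod 5 = 2
So ω_5^7 = ω_5^2 = e^(-2πi·2/5)

ω_5^7 = ω_5^2 = -0.8090-0.5878i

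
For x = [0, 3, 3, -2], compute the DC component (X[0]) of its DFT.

X[0] = Σ(n=0 to 3) x[n] · ω_4^0 = Σ x[n]
= (0) + (3) + (3) + (-2)

X[0] = 4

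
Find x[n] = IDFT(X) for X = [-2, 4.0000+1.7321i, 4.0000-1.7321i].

x[n] = (1/3) Σ(k=0 to 2) X[k] · e^(2πikn/3)

Computing each x[n]:
x[0] = 2
x[1] = -3
x[2] = -1

x = [2, -3, -1]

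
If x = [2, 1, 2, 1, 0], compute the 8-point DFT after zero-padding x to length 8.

Original 5-point DFT: [6, -0.1180-1.5388i, 2.1180+0.3633i, 2.1180-0.3633i, -0.1180+1.5388i]
Zero-padded 8-point DFT provides frequency interpolation.

DFT_8([x, 0, ...]) = [6, 2.0000-3.4142i, 0, 2.0000+0.5858i, 2, 2.0000-0.5858i, 0, 2.0000+3.4142i]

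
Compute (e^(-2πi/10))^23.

Since ω_10^10 = 1, powers reduce modulo 10.
23 mod 10 = 3
So ω_10^23 = ω_10^3 = e^(-2πi·3/10)

ω_10^23 = ω_10^3 = -0.3090-0.9511i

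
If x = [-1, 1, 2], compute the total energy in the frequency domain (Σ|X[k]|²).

Parseval: Σ|x[n]|² = (1/N)Σ|X[k]|², so Σ|X[k]|² = N·Σ|x[n]|² = 3·6.0000

Σ|X[k]|² = N·Σ|x[n]|² = 3·6.0000 = 18.0000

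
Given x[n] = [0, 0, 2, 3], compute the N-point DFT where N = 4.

X[k] = Σ(n=0 to 3) x[n] · ω_4^(nk)
where ω_4 = e^(-2πi/4)

Computing each X[k]:
X[0] = 5
X[1] = -2+3i
X[2] = -1
X[3] = -2-3i

X = [5, -2+3i, -1, -2-3i]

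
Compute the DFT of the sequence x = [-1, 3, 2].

X[k] = Σ(n=0 to 2) x[n] · ω_3^(nk)
where ω_3 = e^(-2πi/3)

Computing each X[k]:
X[0] = 4
X[1] = -3.5000-0.8660i
X[2] = -3.5000+0.8660i

X = [4, -3.5000-0.8660i, -3.5000+0.8660i]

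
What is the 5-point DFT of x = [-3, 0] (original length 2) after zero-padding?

Original 2-point DFT: [-3, -3]
Zero-padded 5-point DFT provides frequency interpolation.

DFT_5([x, 0, ...]) = [-3, -3, -3, -3, -3]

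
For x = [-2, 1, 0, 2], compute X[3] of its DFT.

X[3] = Σ(n=0 to 3) x[n] · ω_4^(3n) where ω_4 = e^(-2πi/4)
= (-2)·ω_4^0 + (1)·ω_4^3 + (0)·ω_4^6 + (2)·ω_4^9

X[3] = -2-1i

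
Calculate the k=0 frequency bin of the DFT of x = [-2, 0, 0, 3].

X[0] = Σ(n=0 to 3) x[n] · ω_4^0 = Σ x[n]
= (-2) + (0) + (0) + (3)

X[0] = 1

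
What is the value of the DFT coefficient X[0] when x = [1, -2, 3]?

X[0] = Σ(n=0 to 2) x[n] · ω_3^0 = Σ x[n]
= (1) + (-2) + (3)

X[0] = 2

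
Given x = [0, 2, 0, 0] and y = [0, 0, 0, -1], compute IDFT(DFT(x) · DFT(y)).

(x ⊛ y)[n] = Σ(m=0 to 3) x[m] · y[(n-m) mod 4]

Computing each output sample:
(x ⊛ y)[0] = -2
(x ⊛ y)[1] = 0
(x ⊛ y)[2] = 0
(x ⊛ y)[3] = 0

x ⊛ y = [-2, 0, 0, 0]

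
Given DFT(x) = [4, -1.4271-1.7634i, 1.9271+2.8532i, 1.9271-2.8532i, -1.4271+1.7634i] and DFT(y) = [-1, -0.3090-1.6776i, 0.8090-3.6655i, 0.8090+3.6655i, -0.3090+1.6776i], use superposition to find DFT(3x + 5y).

By linearity: DFT(3x + 5y) = 3·DFT(x) + 5·DFT(y)
= 3·[4, -1.4271-1.7634i, 1.9271+2.8532i, 1.9271-2.8532i, -1.4271+1.7634i] + 5·[-1, -0.3090-1.6776i, 0.8090-3.6655i, 0.8090+3.6655i, -0.3090+1.6776i]

Computing element-wise:
Z[0] = 3·(4) + 5·(-1) = 7
Z[1] = 3·(-1.4271-1.7634i) + 5·(-0.3090-1.6776i) = -5.8263-13.6782i
Z[2] = 3·(1.9271+2.8532i) + 5·(0.8090-3.6655i) = 9.8263-9.7679i
Z[3] = 3·(1.9271-2.8532i) + 5·(0.8090+3.6655i) = 9.8263+9.7679i
Z[4] = 3·(-1.4271+1.7634i) + 5·(-0.3090+1.6776i) = -5.8263+13.6782i

DFT(3x + 5y) = 3·X + 5·Y = [7, -5.8263-13.6782i, 9.8263-9.7679i, 9.8263+9.7679i, -5.8263+13.6782i]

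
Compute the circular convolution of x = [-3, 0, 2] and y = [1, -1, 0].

(x ⊛ y)[n] = Σ(m=0 to 2) x[m] · y[(n-m) mod 3]

Computing each output sample:
(x ⊛ y)[0] = -5
(x ⊛ y)[1] = 3
(x ⊛ y)[2] = 2

x ⊛ y = [-5, 3, 2]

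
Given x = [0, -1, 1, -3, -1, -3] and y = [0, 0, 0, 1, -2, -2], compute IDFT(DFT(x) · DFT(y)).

(x ⊛ y)[n] = Σ(m=0 to 5) x[m] · y[(n-m) mod 6]

Computing each output sample:
(x ⊛ y)[0] = -3
(x ⊛ y)[1] = 3
(x ⊛ y)[2] = 5
(x ⊛ y)[3] = 8
(x ⊛ y)[4] = 5
(x ⊛ y)[5] = 3

x ⊛ y = [-3, 3, 5, 8, 5, 3]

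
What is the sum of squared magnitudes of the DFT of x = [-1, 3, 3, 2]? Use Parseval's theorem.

Parseval: Σ|x[n]|² = (1/N)Σ|X[k]|², so Σ|X[k]|² = N·Σ|x[n]|² = 4·23.0000

Σ|X[k]|² = N·Σ|x[n]|² = 4·23.0000 = 92.0000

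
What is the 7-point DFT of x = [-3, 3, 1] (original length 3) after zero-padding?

Original 3-point DFT: [1, -5.0000-1.7321i, -5.0000+1.7321i]
Zero-padded 7-point DFT provides frequency interpolation.

DFT_7([x, 0, ...]) = [1, -1.3521-3.3204i, -4.5685-2.4909i, -5.0794-0.5198i, -5.0794+0.5198i, -4.5685+2.4909i, -1.3521+3.3204i]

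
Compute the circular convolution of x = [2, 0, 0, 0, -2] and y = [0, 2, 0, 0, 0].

(x ⊛ y)[n] = Σ(m=0 to 4) x[m] · y[(n-m) mod 5]

Computing each output sample:
(x ⊛ y)[0] = -4
(x ⊛ y)[1] = 4
(x ⊛ y)[2] = 0
(x ⊛ y)[3] = 0
(x ⊛ y)[4] = 0

x ⊛ y = [-4, 4, 0, 0, 0]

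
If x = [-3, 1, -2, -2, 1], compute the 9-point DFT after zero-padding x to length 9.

Original 5-point DFT: [-5, 0.8541, -5.8541, -5.8541, 0.8541]
Zero-padded 9-point DFT provides frequency interpolation.

DFT_9([x, 0, ...]) = [-5, -2.5209+2.7169i, 0.8191-1.3900i, -5.0000-3.4641i, -4.2981+1.0893i, -4.2981-1.0893i, -5.0000+3.4641i, 0.8191+1.3900i, -2.5209-2.7169i]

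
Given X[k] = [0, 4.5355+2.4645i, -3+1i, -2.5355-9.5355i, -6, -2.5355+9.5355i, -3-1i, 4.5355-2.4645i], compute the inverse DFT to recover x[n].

x[n] = (1/8) Σ(k=0 to 7) X[k] · e^(2πikn/8)

Computing each x[n]:
x[0] = -1
x[1] = 3
x[2] = -3
x[3] = 1
x[4] = -2
x[5] = -2
x[6] = 3
x[7] = 1

x = [-1, 3, -3, 1, -2, -2, 3, 1]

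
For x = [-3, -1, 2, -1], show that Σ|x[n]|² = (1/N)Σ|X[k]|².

Time domain:
Σ|x[n]|² = |-3|² + |-1|² + |2|² + |-1|² = 15.0000

Frequency domain:
(1/4)Σ|X[k]|² = (1/4)(|-3|² + |-5|² + |1|² + |-5|²) = (1/4)·60.0000 = 15.0000

Both sides agree, confirming Parseval's theorem.

Σ|x[n]|² = (1/N)Σ|X[k]|² = 15.0000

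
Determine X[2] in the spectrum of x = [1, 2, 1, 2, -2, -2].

X[2] = Σ(n=0 to 5) x[n] · ω_6^(2n) where ω_6 = e^(-2πi/6)
= (1)·ω_6^0 + (2)·ω_6^2 + (1)·ω_6^4 + (2)·ω_6^6 + (-2)·ω_6^8 + (-2)·ω_6^10

X[2] = 3.5000-0.8660i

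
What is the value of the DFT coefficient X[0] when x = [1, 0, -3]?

X[0] = Σ(n=0 to 2) x[n] · ω_3^0 = Σ x[n]
= (1) + (0) + (-3)

X[0] = -2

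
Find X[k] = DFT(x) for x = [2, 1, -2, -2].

X[k] = Σ(n=0 to 3) x[n] · ω_4^(nk)
where ω_4 = e^(-2πi/4)

Computing each X[k]:
X[0] = -1
X[1] = 4-3i
X[2] = 1
X[3] = 4+3i

X = [-1, 4-3i, 1, 4+3i]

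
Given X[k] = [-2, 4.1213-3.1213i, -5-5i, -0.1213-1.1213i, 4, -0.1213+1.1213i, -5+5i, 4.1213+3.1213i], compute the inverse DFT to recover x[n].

x[n] = (1/8) Σ(k=0 to 7) X[k] · e^(2πikn/8)

Computing each x[n]:
x[0] = 0
x[1] = 2
x[2] = 2
x[3] = -2
x[4] = -2
x[5] = -1
x[6] = 1
x[7] = -2

x = [0, 2, 2, -2, -2, -1, 1, -2]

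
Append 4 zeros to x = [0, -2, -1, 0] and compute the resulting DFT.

Original 4-point DFT: [-3, 1+2i, 1, 1-2i]
Zero-padded 8-point DFT provides frequency interpolation.

DFT_8([x, 0, ...]) = [-3, -1.4142+2.4142i, 1+2i, 1.4142+0.4142i, 1, 1.4142-0.4142i, 1-2i, -1.4142-2.4142i]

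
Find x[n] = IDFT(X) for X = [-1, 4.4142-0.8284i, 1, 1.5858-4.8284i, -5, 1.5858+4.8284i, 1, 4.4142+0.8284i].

x[n] = (1/8) Σ(k=0 to 7) X[k] · e^(2πikn/8)

Computing each x[n]:
x[0] = 1
x[1] = 2
x[2] = -2
x[3] = 1
x[4] = -2
x[5] = -1
x[6] = 0
x[7] = 0

x = [1, 2, -2, 1, -2, -1, 0, 0]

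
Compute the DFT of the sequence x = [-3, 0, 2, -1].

X[k] = Σ(n=0 to 3) x[n] · ω_4^(nk)
where ω_4 = e^(-2πi/4)

Computing each X[k]:
X[0] = -2
X[1] = -5-1i
X[2] = 0
X[3] = -5+1i

X = [-2, -5-1i, 0, -5+1i]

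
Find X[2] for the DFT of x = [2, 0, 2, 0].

X[2] = Σ(n=0 to 3) x[n] · ω_4^(2n) where ω_4 = e^(-2πi/4)
= (2)·ω_4^0 + (0)·ω_4^2 + (2)·ω_4^4 + (0)·ω_4^6

X[2] = 4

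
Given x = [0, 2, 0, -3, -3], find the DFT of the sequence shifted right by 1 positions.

Time shift by 1: X_shifted[k] = ω_5^(1k) · X[k]
Shifted x = [-3, 0, 2, 0, -3]

DFT(x[n-1]) = [-4, -5.5451-4.0287i, 0.0451+0.1388i, 0.0451-0.1388i, -5.5451+4.0287i]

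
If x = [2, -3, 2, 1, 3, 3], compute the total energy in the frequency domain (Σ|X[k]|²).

Parseval: Σ|x[n]|² = (1/N)Σ|X[k]|², so Σ|X[k]|² = N·Σ|x[n]|² = 6·36.0000

Σ|X[k]|² = N·Σ|x[n]|² = 6·36.0000 = 216.0000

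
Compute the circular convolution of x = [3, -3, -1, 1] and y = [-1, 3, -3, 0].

(x ⊛ y)[n] = Σ(m=0 to 3) x[m] · y[(n-m) mod 4]

Computing each output sample:
(x ⊛ y)[0] = 3
(x ⊛ y)[1] = 9
(x ⊛ y)[2] = -17
(x ⊛ y)[3] = 5

x ⊛ y = [3, 9, -17, 5]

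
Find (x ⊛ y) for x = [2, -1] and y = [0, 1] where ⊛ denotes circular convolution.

(x ⊛ y)[n] = Σ(m=0 to 1) x[m] · y[(n-m) mod 2]

Computing each output sample:
(x ⊛ y)[0] = -1
(x ⊛ y)[1] = 2

x ⊛ y = [-1, 2]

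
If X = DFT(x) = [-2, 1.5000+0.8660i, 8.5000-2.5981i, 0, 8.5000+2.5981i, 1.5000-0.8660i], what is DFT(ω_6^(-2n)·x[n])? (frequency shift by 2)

Modulation property: DFT(ω_6^(-2n)·x[n]) = X[(k-2) mod 6], so circularly shift X by 2 positions.

X[k-2] = [8.5000+2.5981i, 1.5000-0.8660i, -2, 1.5000+0.8660i, 8.5000-2.5981i, 0]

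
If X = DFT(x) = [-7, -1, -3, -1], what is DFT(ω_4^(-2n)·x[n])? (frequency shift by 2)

Modulation property: DFT(ω_4^(-2n)·x[n]) = X[(k-2) mod 4], so circularly shift X by 2 positions.

X[k-2] = [-3, -1, -7, -1]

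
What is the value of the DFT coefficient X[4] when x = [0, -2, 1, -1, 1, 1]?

X[4] = Σ(n=0 to 5) x[n] · ω_6^(4n) where ω_6 = e^(-2πi/6)
= (0)·ω_6^0 + (-2)·ω_6^4 + (1)·ω_6^8 + (-1)·ω_6^12 + (1)·ω_6^16 + (1)·ω_6^20

X[4] = -1.5000-2.5981i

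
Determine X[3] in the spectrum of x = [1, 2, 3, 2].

X[3] = Σ(n=0 to 3) x[n] · ω_4^(3n) where ω_4 = e^(-2πi/4)
= (1)·ω_4^0 + (2)·ω_4^3 + (3)·ω_4^6 + (2)·ω_4^9

X[3] = -2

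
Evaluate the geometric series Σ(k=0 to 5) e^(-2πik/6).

Sum of all nth roots of unity equals 0 for n > 1 (geometric series with r ≠ 1).

0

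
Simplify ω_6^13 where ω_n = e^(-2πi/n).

Since ω_6^6 = 1, powers reduce modulo 6.
13 mod 6 = 1
So ω_6^13 = ω_6^1 = e^(-2πi·1/6)

ω_6^13 = ω_6^1 = 0.5000-0.8660i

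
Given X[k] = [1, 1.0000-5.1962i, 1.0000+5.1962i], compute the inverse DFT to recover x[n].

x[n] = (1/3) Σ(k=0 to 2) X[k] · e^(2πikn/3)

Computing each x[n]:
x[0] = 1
x[1] = 3
x[2] = -3

x = [1, 3, -3]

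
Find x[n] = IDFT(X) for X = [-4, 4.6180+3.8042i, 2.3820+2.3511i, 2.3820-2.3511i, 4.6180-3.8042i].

x[n] = (1/5) Σ(k=0 to 4) X[k] · e^(2πikn/5)

Computing each x[n]:
x[0] = 2
x[1] = -3
x[2] = -2
x[3] = -2
x[4] = 1

x = [2, -3, -2, -2, 1]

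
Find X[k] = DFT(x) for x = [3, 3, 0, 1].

X[k] = Σ(n=0 to 3) x[n] · ω_4^(nk)
where ω_4 = e^(-2πi/4)

Computing each X[k]:
X[0] = 7
X[1] = 3-2i
X[2] = -1
X[3] = 3+2i

X = [7, 3-2i, -1, 3+2i]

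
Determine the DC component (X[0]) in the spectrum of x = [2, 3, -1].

X[0] = Σ(n=0 to 2) x[n] · ω_3^0 = Σ x[n]
= (2) + (3) + (-1)

X[0] = 4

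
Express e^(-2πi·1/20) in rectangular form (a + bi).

ω_20^1 = e^(-2πi·1/20)
= cos(-2π·1/20) + i·sin(-2π·1/20)
= cos(-2π/20) + i·sin(-2π/20)

ω_20^1 = cos(-2π/20) + i·sin(-2π/20) = 0.9511-0.3090i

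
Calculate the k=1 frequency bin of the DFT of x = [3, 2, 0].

X[1] = Σ(n=0 to 2) x[n] · ω_3^(1n) where ω_3 = e^(-2πi/3)
= (3)·ω_3^0 + (2)·ω_3^1 + (0)·ω_3^2

X[1] = 2.0000-1.7321i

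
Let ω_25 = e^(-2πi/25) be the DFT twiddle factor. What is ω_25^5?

ω_25^5 = e^(-2πi·5/25)
= cos(-2π·5/25) + i·sin(-2π·5/25)
= cos(-10π/25) + i·sin(-10π/25)

ω_25^5 = cos(-10π/25) + i·sin(-10π/25) = 0.3090-0.9511i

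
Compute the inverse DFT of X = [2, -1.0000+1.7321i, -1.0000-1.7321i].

x[n] = (1/3) Σ(k=0 to 2) X[k] · e^(2πikn/3)

Computing each x[n]:
x[0] = 0
x[1] = 0
x[2] = 2

x = [0, 0, 2]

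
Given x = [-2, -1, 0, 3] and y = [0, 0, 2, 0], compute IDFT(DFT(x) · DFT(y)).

(x ⊛ y)[n] = Σ(m=0 to 3) x[m] · y[(n-m) mod 4]

Computing each output sample:
(x ⊛ y)[0] = 0
(x ⊛ y)[1] = 6
(x ⊛ y)[2] = -4
(x ⊛ y)[3] = -2

x ⊛ y = [0, 6, -4, -2]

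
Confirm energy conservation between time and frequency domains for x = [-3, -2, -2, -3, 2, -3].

Time domain:
Σ|x[n]|² = |-3|² + |-2|² + |-2|² + |-3|² + |2|² + |-3|² = 39.0000

Frequency domain:
(1/6)Σ|X[k]|² = (1/6)(|-11|² + |-2.5000+2.5981i|² + |-3.5000-4.3301i|² + |5|² + |-3.5000+4.3301i|² + |-2.5000-2.5981i|²) = (1/6)·234.0000 = 39.0000

Both sides agree, confirming Parseval's theorem.

Σ|x[n]|² = (1/N)Σ|X[k]|² = 39.0000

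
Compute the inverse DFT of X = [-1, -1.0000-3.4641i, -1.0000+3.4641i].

x[n] = (1/3) Σ(k=0 to 2) X[k] · e^(2πikn/3)

Computing each x[n]:
x[0] = -1
x[1] = 2
x[2] = -2

x = [-1, 2, -2]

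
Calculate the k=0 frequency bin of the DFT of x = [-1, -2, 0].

X[0] = Σ(n=0 to 2) x[n] · ω_3^0 = Σ x[n]
= (-1) + (-2) + (0)

X[0] = -3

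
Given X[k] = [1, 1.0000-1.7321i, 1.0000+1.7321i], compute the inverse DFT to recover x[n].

x[n] = (1/3) Σ(k=0 to 2) X[k] · e^(2πikn/3)

Computing each x[n]:
x[0] = 1
x[1] = 1
x[2] = -1

x = [1, 1, -1]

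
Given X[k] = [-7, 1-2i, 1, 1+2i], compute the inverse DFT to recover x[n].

x[n] = (1/4) Σ(k=0 to 3) X[k] · e^(2πikn/4)

Computing each x[n]:
x[0] = -1
x[1] = -1
x[2] = -2
x[3] = -3

x = [-1, -1, -2, -3]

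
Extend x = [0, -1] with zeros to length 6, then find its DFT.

Original 2-point DFT: [-1, 1]
Zero-padded 6-point DFT provides frequency interpolation.

DFT_6([x, 0, ...]) = [-1, -0.5000+0.8660i, 0.5000+0.8660i, 1, 0.5000-0.8660i, -0.5000-0.8660i]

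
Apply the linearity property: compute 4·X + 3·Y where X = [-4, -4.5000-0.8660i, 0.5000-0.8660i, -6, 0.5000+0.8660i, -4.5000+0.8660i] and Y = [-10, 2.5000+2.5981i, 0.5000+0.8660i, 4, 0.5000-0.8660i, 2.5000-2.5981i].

By linearity: DFT(4x + 3y) = 4·DFT(x) + 3·DFT(y)
= 4·[-4, -4.5000-0.8660i, 0.5000-0.8660i, -6, 0.5000+0.8660i, -4.5000+0.8660i] + 3·[-10, 2.5000+2.5981i, 0.5000+0.8660i, 4, 0.5000-0.8660i, 2.5000-2.5981i]

Computing element-wise:
Z[0] = 4·(-4) + 3·(-10) = -46
Z[1] = 4·(-4.5000-0.8660i) + 3·(2.5000+2.5981i) = -10.5000+4.3303i
Z[2] = 4·(0.5000-0.8660i) + 3·(0.5000+0.8660i) = 3.5000-0.8660i
Z[3] = 4·(-6) + 3·(4) = -12
Z[4] = 4·(0.5000+0.8660i) + 3·(0.5000-0.8660i) = 3.5000+0.8660i
Z[5] = 4·(-4.5000+0.8660i) + 3·(2.5000-2.5981i) = -10.5000-4.3303i

DFT(4x + 3y) = 4·X + 3·Y = [-46, -10.5000+4.3303i, 3.5000-0.8660i, -12, 3.5000+0.8660i, -10.5000-4.3303i]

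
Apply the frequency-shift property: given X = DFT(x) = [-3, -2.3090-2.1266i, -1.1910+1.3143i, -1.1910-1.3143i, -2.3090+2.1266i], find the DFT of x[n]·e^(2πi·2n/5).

Modulation property: DFT(ω_5^(-2n)·x[n]) = X[(k-2) mod 5], so circularly shift X by 2 positions.

X[k-2] = [-1.1910-1.3143i, -2.3090+2.1266i, -3, -2.3090-2.1266i, -1.1910+1.3143i]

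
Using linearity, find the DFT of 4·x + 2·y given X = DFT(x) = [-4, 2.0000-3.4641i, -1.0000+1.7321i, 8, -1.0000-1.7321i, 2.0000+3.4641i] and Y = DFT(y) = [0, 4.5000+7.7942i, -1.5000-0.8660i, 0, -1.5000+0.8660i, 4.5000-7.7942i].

By linearity: DFT(4x + 2y) = 4·DFT(x) + 2·DFT(y)
= 4·[-4, 2.0000-3.4641i, -1.0000+1.7321i, 8, -1.0000-1.7321i, 2.0000+3.4641i] + 2·[0, 4.5000+7.7942i, -1.5000-0.8660i, 0, -1.5000+0.8660i, 4.5000-7.7942i]

Computing element-wise:
Z[0] = 4·(-4) + 2·(0) = -16
Z[1] = 4·(2.0000-3.4641i) + 2·(4.5000+7.7942i) = 17.0000+1.7320i
Z[2] = 4·(-1.0000+1.7321i) + 2·(-1.5000-0.8660i) = -7.0000+5.1964i
Z[3] = 4·(8) + 2·(0) = 32
Z[4] = 4·(-1.0000-1.7321i) + 2·(-1.5000+0.8660i) = -7.0000-5.1964i
Z[5] = 4·(2.0000+3.4641i) + 2·(4.5000-7.7942i) = 17.0000-1.7320i

DFT(4x + 2y) = 4·X + 2·Y = [-16, 17.0000+1.7320i, -7.0000+5.1964i, 32, -7.0000-5.1964i, 17.0000-1.7320i]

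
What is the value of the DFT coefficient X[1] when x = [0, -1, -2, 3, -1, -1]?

X[1] = Σ(n=0 to 5) x[n] · ω_6^(1n) where ω_6 = e^(-2πi/6)
= (0)·ω_6^0 + (-1)·ω_6^1 + (-2)·ω_6^2 + (3)·ω_6^3 + (-1)·ω_6^4 + (-1)·ω_6^5

X[1] = -2.5000+0.8660i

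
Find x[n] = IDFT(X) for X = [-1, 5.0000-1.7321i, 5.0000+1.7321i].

x[n] = (1/3) Σ(k=0 to 2) X[k] · e^(2πikn/3)

Computing each x[n]:
x[0] = 3
x[1] = -1
x[2] = -3

x = [3, -1, -3]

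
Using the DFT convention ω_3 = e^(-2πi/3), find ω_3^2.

ω_3^2 = e^(-2πi·2/3)
= cos(-2π·2/3) + i·sin(-2π·2/3)
= cos(-4π/3) + i·sin(-4π/3)

ω_3^2 = cos(-4π/3) + i·sin(-4π/3) = -0.5000+0.8660i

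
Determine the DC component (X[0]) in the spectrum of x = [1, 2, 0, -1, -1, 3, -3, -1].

X[0] = Σ(n=0 to 7) x[n] · ω_8^0 = Σ x[n]
= (1) + (2) + (0) + (-1) + (-1) + (3) + (-3) + (-1)

X[0] = 0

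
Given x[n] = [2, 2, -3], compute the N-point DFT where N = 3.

X[k] = Σ(n=0 to 2) x[n] · ω_3^(nk)
where ω_3 = e^(-2πi/3)

Computing each X[k]:
X[0] = 1
X[1] = 2.5000-4.3301i
X[2] = 2.5000+4.3301i

X = [1, 2.5000-4.3301i, 2.5000+4.3301i]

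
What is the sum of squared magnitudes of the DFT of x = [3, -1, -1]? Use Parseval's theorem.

Parseval: Σ|x[n]|² = (1/N)Σ|X[k]|², so Σ|X[k]|² = N·Σ|x[n]|² = 3·11.0000

Σ|X[k]|² = N·Σ|x[n]|² = 3·11.0000 = 33.0000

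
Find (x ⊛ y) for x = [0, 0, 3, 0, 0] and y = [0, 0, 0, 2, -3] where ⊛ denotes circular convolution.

(x ⊛ y)[n] = Σ(m=0 to 4) x[m] · y[(n-m) mod 5]

Computing each output sample:
(x ⊛ y)[0] = 6
(x ⊛ y)[1] = -9
(x ⊛ y)[2] = 0
(x ⊛ y)[3] = 0
(x ⊛ y)[4] = 0

x ⊛ y = [6, -9, 0, 0, 0]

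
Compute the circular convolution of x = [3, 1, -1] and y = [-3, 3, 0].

(x ⊛ y)[n] = Σ(m=0 to 2) x[m] · y[(n-m) mod 3]

Computing each output sample:
(x ⊛ y)[0] = -12
(x ⊛ y)[1] = 6
(x ⊛ y)[2] = 6

x ⊛ y = [-12, 6, 6]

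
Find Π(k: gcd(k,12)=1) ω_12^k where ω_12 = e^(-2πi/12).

The primitive 12th roots of unity are ω_12^k for k coprime to 12: k ∈ {1, 5, 7, 11}
Their product equals the constant term of the cyclotomic polynomial Φ_12(x) up to sign.
For n ≥ 3, the product of all primitive nth roots of unity is 1. (For n=1 it is 1; for n=2 it is -1.)

1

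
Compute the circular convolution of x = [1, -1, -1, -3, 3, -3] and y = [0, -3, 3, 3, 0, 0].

(x ⊛ y)[n] = Σ(m=0 to 5) x[m] · y[(n-m) mod 6]

Computing each output sample:
(x ⊛ y)[0] = 9
(x ⊛ y)[1] = -3
(x ⊛ y)[2] = -3
(x ⊛ y)[3] = 3
(x ⊛ y)[4] = 3
(x ⊛ y)[5] = -21

x ⊛ y = [9, -3, -3, 3, 3, -21]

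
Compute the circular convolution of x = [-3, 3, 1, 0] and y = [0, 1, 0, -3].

(x ⊛ y)[n] = Σ(m=0 to 3) x[m] · y[(n-m) mod 4]

Computing each output sample:
(x ⊛ y)[0] = -9
(x ⊛ y)[1] = -6
(x ⊛ y)[2] = 3
(x ⊛ y)[3] = 10

x ⊛ y = [-9, -6, 3, 10]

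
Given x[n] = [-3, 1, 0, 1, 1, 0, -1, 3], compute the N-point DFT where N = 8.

X[k] = Σ(n=0 to 7) x[n] · ω_8^(nk)
where ω_8 = e^(-2πi/8)

Computing each X[k]:
X[0] = 2
X[1] = -1.8787-0.2929i
X[2] = -1+3i
X[3] = -6.1213+1.7071i
X[4] = -8
X[5] = -6.1213-1.7071i
X[6] = -1-3i
X[7] = -1.8787+0.2929i

X = [2, -1.8787-0.2929i, -1+3i, -6.1213+1.7071i, -8, -6.1213-1.7071i, -1-3i, -1.8787+0.2929i]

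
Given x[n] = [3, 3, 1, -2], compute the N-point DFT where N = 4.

X[k] = Σ(n=0 to 3) x[n] · ω_4^(nk)
where ω_4 = e^(-2πi/4)

Computing each X[k]:
X[0] = 5
X[1] = 2-5i
X[2] = 3
X[3] = 2+5i

X = [5, 2-5i, 3, 2+5i]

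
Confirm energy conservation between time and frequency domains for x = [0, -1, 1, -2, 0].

Time domain:
Σ|x[n]|² = |0|² + |-1|² + |1|² + |-2|² + |0|² = 6.0000

Frequency domain:
(1/5)Σ|X[k]|² = (1/5)(|-2|² + |0.5000-0.8123i|² + |0.5000+3.4410i|² + |0.5000-3.4410i|² + |0.5000+0.8123i|²) = (1/5)·30.0000 = 6.0000

Both sides agree, confirming Parseval's theorem.

Σ|x[n]|² = (1/N)Σ|X[k]|² = 6.0000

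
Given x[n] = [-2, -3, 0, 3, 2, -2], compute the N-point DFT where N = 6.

X[k] = Σ(n=0 to 5) x[n] · ω_6^(nk)
where ω_6 = e^(-2πi/6)

Computing each X[k]:
X[0] = -2
X[1] = -8.5000+2.5981i
X[2] = 2.5000-0.8660i
X[3] = 2
X[4] = 2.5000+0.8660i
X[5] = -8.5000-2.5981i

X = [-2, -8.5000+2.5981i, 2.5000-0.8660i, 2, 2.5000+0.8660i, -8.5000-2.5981i]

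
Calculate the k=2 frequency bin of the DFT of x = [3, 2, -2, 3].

X[2] = Σ(n=0 to 3) x[n] · ω_4^(2n) where ω_4 = e^(-2πi/4)
= (3)·ω_4^0 + (2)·ω_4^2 + (-2)·ω_4^4 + (3)·ω_4^6

X[2] = -4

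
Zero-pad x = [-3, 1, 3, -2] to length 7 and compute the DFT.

Original 4-point DFT: [-1, -6-3i, 1, -6+3i]
Zero-padded 7-point DFT provides frequency interpolation.

DFT_7([x, 0, ...]) = [-1, -1.2421-2.8388i, -7.1724-1.2369i, -1.5855+3.8615i, -1.5855-3.8615i, -7.1724+1.2369i, -1.2421+2.8388i]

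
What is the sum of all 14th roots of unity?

Sum of all nth roots of unity equals 0 for n > 1 (geometric series with r ≠ 1).

0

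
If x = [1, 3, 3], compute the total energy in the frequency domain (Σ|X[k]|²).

Parseval: Σ|x[n]|² = (1/N)Σ|X[k]|², so Σ|X[k]|² = N·Σ|x[n]|² = 3·19.0000

Σ|X[k]|² = N·Σ|x[n]|² = 3·19.0000 = 57.0000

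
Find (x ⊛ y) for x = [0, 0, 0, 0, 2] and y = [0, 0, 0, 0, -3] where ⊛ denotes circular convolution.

(x ⊛ y)[n] = Σ(m=0 to 4) x[m] · y[(n-m) mod 5]

Computing each output sample:
(x ⊛ y)[0] = 0
(x ⊛ y)[1] = 0
(x ⊛ y)[2] = 0
(x ⊛ y)[3] = -6
(x ⊛ y)[4] = 0

x ⊛ y = [0, 0, 0, -6, 0]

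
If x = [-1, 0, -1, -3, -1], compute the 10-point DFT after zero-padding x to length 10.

Original 5-point DFT: [-6, 1.9271-2.1266i, -1.4271+1.3143i, -1.4271-1.3143i, 1.9271+2.1266i]
Zero-padded 10-point DFT provides frequency interpolation.

DFT_10([x, 0, ...]) = [-6, 0.4271+4.3920i, 1.9271-2.1266i, -2.9271-1.4001i, -1.4271+1.3143i, 0, -1.4271-1.3143i, -2.9271+1.4001i, 1.9271+2.1266i, 0.4271-4.3920i]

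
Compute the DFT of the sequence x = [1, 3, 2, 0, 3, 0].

X[k] = Σ(n=0 to 5) x[n] · ω_6^(nk)
where ω_6 = e^(-2πi/6)

Computing each X[k]:
X[0] = 9
X[1] = -1.7321i
X[2] = -3.0000-3.4641i
X[3] = 3
X[4] = -3.0000+3.4641i
X[5] = 1.7321i

X = [9, -1.7321i, -3.0000-3.4641i, 3, -3.0000+3.4641i, 1.7321i]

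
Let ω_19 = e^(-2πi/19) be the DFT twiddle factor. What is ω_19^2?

ω_19^2 = e^(-2πi·2/19)
= cos(-2π·2/19) + i·sin(-2π·2/19)
= cos(-4π/19) + i·sin(-4π/19)

ω_19^2 = cos(-4π/19) + i·sin(-4π/19) = 0.7891-0.6142i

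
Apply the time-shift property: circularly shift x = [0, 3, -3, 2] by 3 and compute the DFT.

Time shift by 3: X_shifted[k] = ω_4^(3k) · X[k]
Shifted x = [3, -3, 2, 0]

DFT(x[n-3]) = [2, 1+3i, 8, 1-3i]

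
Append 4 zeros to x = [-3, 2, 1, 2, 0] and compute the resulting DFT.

Original 5-point DFT: [2, -4.8090-1.3143i, -3.6910-2.1266i, -3.6910+2.1266i, -4.8090+1.3143i]
Zero-padded 9-point DFT provides frequency interpolation.

DFT_9([x, 0, ...]) = [2, -2.2943-4.0024i, -4.5924-0.5796i, -2.5000-0.8660i, -5.1133-1.7733i, -5.1133+1.7733i, -2.5000+0.8660i, -4.5924+0.5796i, -2.2943+4.0024i]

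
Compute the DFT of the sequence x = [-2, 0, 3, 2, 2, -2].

X[k] = Σ(n=0 to 5) x[n] · ω_6^(nk)
where ω_6 = e^(-2πi/6)

Computing each X[k]:
X[0] = 3
X[1] = -7.5000-2.5981i
X[2] = -1.5000-0.8660i
X[3] = 3
X[4] = -1.5000+0.8660i
X[5] = -7.5000+2.5981i

X = [3, -7.5000-2.5981i, -1.5000-0.8660i, 3, -1.5000+0.8660i, -7.5000+2.5981i]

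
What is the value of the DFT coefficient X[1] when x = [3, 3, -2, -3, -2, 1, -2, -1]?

X[1] = Σ(n=0 to 7) x[n] · ω_8^(1n) where ω_8 = e^(-2πi/8)
= (3)·ω_8^0 + (3)·ω_8^1 + (-2)·ω_8^2 + (-3)·ω_8^3 + (-2)·ω_8^4 + (1)·ω_8^5 + (-2)·ω_8^6 + (-1)·ω_8^7

X[1] = 7.8284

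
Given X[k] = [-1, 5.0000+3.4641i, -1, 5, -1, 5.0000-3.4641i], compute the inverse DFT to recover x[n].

x[n] = (1/6) Σ(k=0 to 5) X[k] · e^(2πikn/6)

Computing each x[n]:
x[0] = 2
x[1] = -1
x[2] = -1
x[3] = -3
x[4] = 1
x[5] = 1

x = [2, -1, -1, -3, 1, 1]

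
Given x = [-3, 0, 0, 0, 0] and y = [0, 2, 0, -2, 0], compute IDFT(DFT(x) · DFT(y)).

(x ⊛ y)[n] = Σ(m=0 to 4) x[m] · y[(n-m) mod 5]

Computing each output sample:
(x ⊛ y)[0] = 0
(x ⊛ y)[1] = -6
(x ⊛ y)[2] = 0
(x ⊛ y)[3] = 6
(x ⊛ y)[4] = 0

x ⊛ y = [0, -6, 0, 6, 0]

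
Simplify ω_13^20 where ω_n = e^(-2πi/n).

Since ω_13^13 = 1, powers reduce modulo 13.
20 mod 13 = 7
So ω_13^20 = ω_13^7 = e^(-2πi·7/13)

ω_13^20 = ω_13^7 = -0.9709+0.2393i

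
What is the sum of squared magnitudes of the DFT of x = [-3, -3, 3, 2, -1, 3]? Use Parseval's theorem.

Parseval: Σ|x[n]|² = (1/N)Σ|X[k]|², so Σ|X[k]|² = N·Σ|x[n]|² = 6·41.0000

Σ|X[k]|² = N·Σ|x[n]|² = 6·41.0000 = 246.0000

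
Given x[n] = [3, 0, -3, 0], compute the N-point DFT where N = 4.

X[k] = Σ(n=0 to 3) x[n] · ω_4^(nk)
where ω_4 = e^(-2πi/4)

Computing each X[k]:
X[0] = 0
X[1] = 6
X[2] = 0
X[3] = 6

X = [0, 6, 0, 6]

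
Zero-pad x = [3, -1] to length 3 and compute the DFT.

Original 2-point DFT: [2, 4]
Zero-padded 3-point DFT provides frequency interpolation.

DFT_3([x, 0, ...]) = [2, 3.5000+0.8660i, 3.5000-0.8660i]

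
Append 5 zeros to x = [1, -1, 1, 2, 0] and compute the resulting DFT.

Original 5-point DFT: [3, -1.7361+1.5388i, 2.7361-0.3633i, 2.7361+0.3633i, -1.7361-1.5388i]
Zero-padded 10-point DFT provides frequency interpolation.

DFT_10([x, 0, ...]) = [3, -0.1180-2.2654i, -1.7361+1.5388i, 2.1180+2.7144i, 2.7361-0.3633i, 1, 2.7361+0.3633i, 2.1180-2.7144i, -1.7361-1.5388i, -0.1180+2.2654i]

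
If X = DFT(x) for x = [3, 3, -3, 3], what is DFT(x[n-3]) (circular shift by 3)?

Time shift by 3: X_shifted[k] = ω_4^(3k) · X[k]
Shifted x = [3, -3, 3, 3]

DFT(x[n-3]) = [6, 6i, 6, -6i]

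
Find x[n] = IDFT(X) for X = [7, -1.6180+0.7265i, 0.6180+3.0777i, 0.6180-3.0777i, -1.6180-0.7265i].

x[n] = (1/5) Σ(k=0 to 4) X[k] · e^(2πikn/5)

Computing each x[n]:
x[0] = 1
x[1] = 0
x[2] = 3
x[3] = 1
x[4] = 2

x = [1, 0, 3, 1, 2]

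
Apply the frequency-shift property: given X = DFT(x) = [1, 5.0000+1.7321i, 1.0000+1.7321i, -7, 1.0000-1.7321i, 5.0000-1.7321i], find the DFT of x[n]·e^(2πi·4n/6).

Modulation property: DFT(ω_6^(-4n)·x[n]) = X[(k-4) mod 6], so circularly shift X by 4 positions.

X[k-4] = [1.0000+1.7321i, -7, 1.0000-1.7321i, 5.0000-1.7321i, 1, 5.0000+1.7321i]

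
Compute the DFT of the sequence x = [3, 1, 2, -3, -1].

X[k] = Σ(n=0 to 4) x[n] · ω_5^(nk)
where ω_5 = e^(-2πi/5)

Computing each X[k]:
X[0] = 2
X[1] = 3.8090-4.8410i
X[2] = 2.6910+3.5797i
X[3] = 2.6910-3.5797i
X[4] = 3.8090+4.8410i

X = [2, 3.8090-4.8410i, 2.6910+3.5797i, 2.6910-3.5797i, 3.8090+4.8410i]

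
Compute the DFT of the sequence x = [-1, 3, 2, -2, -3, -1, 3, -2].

X[k] = Σ(n=0 to 7) x[n] · ω_8^(nk)
where ω_8 = e^(-2πi/8)

Computing each X[k]:
X[0] = -1
X[1] = 4.8284-1.8284i
X[2] = -9-6i
X[3] = -0.8284-3.8284i
X[4] = 3
X[5] = -0.8284+3.8284i
X[6] = -9+6i
X[7] = 4.8284+1.8284i

X = [-1, 4.8284-1.8284i, -9-6i, -0.8284-3.8284i, 3, -0.8284+3.8284i, -9+6i, 4.8284+1.8284i]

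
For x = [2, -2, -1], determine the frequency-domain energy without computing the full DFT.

Parseval: Σ|x[n]|² = (1/N)Σ|X[k]|², so Σ|X[k]|² = N·Σ|x[n]|² = 3·9.0000

Σ|X[k]|² = N·Σ|x[n]|² = 3·9.0000 = 27.0000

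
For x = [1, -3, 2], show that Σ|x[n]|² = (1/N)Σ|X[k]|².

Time domain:
Σ|x[n]|² = |1|² + |-3|² + |2|² = 14.0000

Frequency domain:
(1/3)Σ|X[k]|² = (1/3)(|0|² + |1.5000+4.3301i|² + |1.5000-4.3301i|²) = (1/3)·42.0000 = 14.0000

Both sides agree, confirming Parseval's theorem.

Σ|x[n]|² = (1/N)Σ|X[k]|² = 14.0000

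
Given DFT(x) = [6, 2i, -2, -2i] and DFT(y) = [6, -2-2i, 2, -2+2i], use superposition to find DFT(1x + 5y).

By linearity: DFT(1x + 5y) = 1·DFT(x) + 5·DFT(y)
= 1·[6, 2i, -2, -2i] + 5·[6, -2-2i, 2, -2+2i]

Computing element-wise:
Z[0] = 1·(6) + 5·(6) = 36
Z[1] = 1·(2i) + 5·(-2-2i) = -10-8i
Z[2] = 1·(-2) + 5·(2) = 8
Z[3] = 1·(-2i) + 5·(-2+2i) = -10+8i

DFT(1x + 5y) = 1·X + 5·Y = [36, -10-8i, 8, -10+8i]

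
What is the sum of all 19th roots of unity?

Sum of all nth roots of unity equals 0 for n > 1 (geometric series with r ≠ 1).

0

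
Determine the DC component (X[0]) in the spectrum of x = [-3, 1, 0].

X[0] = Σ(n=0 to 2) x[n] · ω_3^0 = Σ x[n]
= (-3) + (1) + (0)

X[0] = -2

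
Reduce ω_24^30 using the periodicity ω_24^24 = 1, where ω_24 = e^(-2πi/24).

Since ω_24^24 = 1, powers reduce modulo 24.
30 mod 24 = 6
So ω_24^30 = ω_24^6 = e^(-2πi·6/24)

ω_24^30 = ω_24^6 = -1i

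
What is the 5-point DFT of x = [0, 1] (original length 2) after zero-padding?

Original 2-point DFT: [1, -1]
Zero-padded 5-point DFT provides frequency interpolation.

DFT_5([x, 0, ...]) = [1, 0.3090-0.9511i, -0.8090-0.5878i, -0.8090+0.5878i, 0.3090+0.9511i]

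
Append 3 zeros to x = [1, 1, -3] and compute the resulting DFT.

Original 3-point DFT: [-1, 2.0000-3.4641i, 2.0000+3.4641i]
Zero-padded 6-point DFT provides frequency interpolation.

DFT_6([x, 0, ...]) = [-1, 3.0000+1.7321i, 2.0000-3.4641i, -3, 2.0000+3.4641i, 3.0000-1.7321i]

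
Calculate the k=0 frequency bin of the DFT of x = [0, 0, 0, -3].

X[0] = Σ(n=0 to 3) x[n] · ω_4^0 = Σ x[n]
= (0) + (0) + (0) + (-3)

X[0] = -3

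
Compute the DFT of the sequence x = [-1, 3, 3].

X[k] = Σ(n=0 to 2) x[n] · ω_3^(nk)
where ω_3 = e^(-2πi/3)

Computing each X[k]:
X[0] = 5
X[1] = -4
X[2] = -4

X = [5, -4, -4]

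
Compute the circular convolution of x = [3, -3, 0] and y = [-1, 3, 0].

(x ⊛ y)[n] = Σ(m=0 to 2) x[m] · y[(n-m) mod 3]

Computing each output sample:
(x ⊛ y)[0] = -3
(x ⊛ y)[1] = 12
(x ⊛ y)[2] = -9

x ⊛ y = [-3, 12, -9]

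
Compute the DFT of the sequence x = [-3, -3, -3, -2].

X[k] = Σ(n=0 to 3) x[n] · ω_4^(nk)
where ω_4 = e^(-2πi/4)

Computing each X[k]:
X[0] = -11
X[1] = 1i
X[2] = -1
X[3] = -1i

X = [-11, 1i, -1, -1i]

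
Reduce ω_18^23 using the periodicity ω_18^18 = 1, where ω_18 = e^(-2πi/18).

Since ω_18^18 = 1, powers reduce modulo 18.
23 mod 18 = 5
So ω_18^23 = ω_18^5 = e^(-2πi·5/18)

ω_18^23 = ω_18^5 = -0.1736-0.9848i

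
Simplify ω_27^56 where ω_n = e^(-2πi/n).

Since ω_27^27 = 1, powers reduce modulo 27.
56 mod 27 = 2
So ω_27^56 = ω_27^2 = e^(-2πi·2/27)

ω_27^56 = ω_27^2 = 0.8936-0.4488i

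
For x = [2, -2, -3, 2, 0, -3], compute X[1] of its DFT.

X[1] = Σ(n=0 to 5) x[n] · ω_6^(1n) where ω_6 = e^(-2πi/6)
= (2)·ω_6^0 + (-2)·ω_6^1 + (-3)·ω_6^2 + (2)·ω_6^3 + (0)·ω_6^4 + (-3)·ω_6^5

X[1] = -1.0000+1.7321i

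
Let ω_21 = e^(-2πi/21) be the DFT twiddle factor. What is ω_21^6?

ω_21^6 = e^(-2πi·6/21)
= cos(-2π·6/21) + i·sin(-2π·6/21)
= cos(-12π/21) + i·sin(-12π/21)

ω_21^6 = cos(-12π/21) + i·sin(-12π/21) = -0.2225-0.9749i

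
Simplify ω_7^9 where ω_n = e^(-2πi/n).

Since ω_7^7 = 1, powers reduce modulo 7.
9 mod 7 = 2
So ω_7^9 = ω_7^2 = e^(-2πi·2/7)

ω_7^9 = ω_7^2 = -0.2225-0.9749i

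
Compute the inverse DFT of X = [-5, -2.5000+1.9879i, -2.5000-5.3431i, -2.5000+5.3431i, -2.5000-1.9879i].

x[n] = (1/5) Σ(k=0 to 4) X[k] · e^(2πikn/5)

Computing each x[n]:
x[0] = -3
x[1] = 0
x[2] = -3
x[3] = 2
x[4] = -1

x = [-3, 0, -3, 2, -1]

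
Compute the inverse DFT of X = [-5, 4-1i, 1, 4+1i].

x[n] = (1/4) Σ(k=0 to 3) X[k] · e^(2πikn/4)

Computing each x[n]:
x[0] = 1
x[1] = -1
x[2] = -3
x[3] = -2

x = [1, -1, -3, -2]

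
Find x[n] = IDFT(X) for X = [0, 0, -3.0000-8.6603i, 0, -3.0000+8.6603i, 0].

x[n] = (1/6) Σ(k=0 to 5) X[k] · e^(2πikn/6)

Computing each x[n]:
x[0] = -1
x[1] = 3
x[2] = -2
x[3] = -1
x[4] = 3
x[5] = -2

x = [-1, 3, -2, -1, 3, -2]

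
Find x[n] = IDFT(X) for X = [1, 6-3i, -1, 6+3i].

x[n] = (1/4) Σ(k=0 to 3) X[k] · e^(2πikn/4)

Computing each x[n]:
x[0] = 3
x[1] = 2
x[2] = -3
x[3] = -1

x = [3, 2, -3, -1]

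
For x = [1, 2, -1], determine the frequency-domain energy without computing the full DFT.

Parseval: Σ|x[n]|² = (1/N)Σ|X[k]|², so Σ|X[k]|² = N·Σ|x[n]|² = 3·6.0000

Σ|X[k]|² = N·Σ|x[n]|² = 3·6.0000 = 18.0000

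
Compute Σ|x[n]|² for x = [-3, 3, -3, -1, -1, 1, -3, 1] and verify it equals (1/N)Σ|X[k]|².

Time domain:
Σ|x[n]|² = |-3|² + |3|² + |-3|² + |-1|² + |-1|² + |1|² + |-3|² + |1|² = 40.0000

Frequency domain:
(1/8)Σ|X[k]|² = (1/8)(|-6|² + |0.8284|² + |2-4i|² + |-4.8284|² + |-14|² + |-4.8284|² + |2+4i|² + |0.8284|²) = (1/8)·320.0000 = 40.0000

Both sides agree, confirming Parseval's theorem.

Σ|x[n]|² = (1/N)Σ|X[k]|² = 40.0000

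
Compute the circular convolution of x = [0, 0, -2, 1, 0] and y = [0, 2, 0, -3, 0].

(x ⊛ y)[n] = Σ(m=0 to 4) x[m] · y[(n-m) mod 5]

Computing each output sample:
(x ⊛ y)[0] = 6
(x ⊛ y)[1] = -3
(x ⊛ y)[2] = 0
(x ⊛ y)[3] = -4
(x ⊛ y)[4] = 2

x ⊛ y = [6, -3, 0, -4, 2]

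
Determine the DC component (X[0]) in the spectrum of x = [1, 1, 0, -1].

X[0] = Σ(n=0 to 3) x[n] · ω_4^0 = Σ x[n]
= (1) + (1) + (0) + (-1)

X[0] = 1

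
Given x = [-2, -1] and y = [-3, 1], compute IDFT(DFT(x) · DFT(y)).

(x ⊛ y)[n] = Σ(m=0 to 1) x[m] · y[(n-m) mod 2]

Computing each output sample:
(x ⊛ y)[0] = 5
(x ⊛ y)[1] = 1

x ⊛ y = [5, 1]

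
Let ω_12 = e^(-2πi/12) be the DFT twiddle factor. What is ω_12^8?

ω_12^8 = e^(-2πi·8/12)
= cos(-2π·8/12) + i·sin(-2π·8/12)
= cos(-16π/12) + i·sin(-16π/12)

ω_12^8 = cos(-16π/12) + i·sin(-16π/12) = -0.5000+0.8660i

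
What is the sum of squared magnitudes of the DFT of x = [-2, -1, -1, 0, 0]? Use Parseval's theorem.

Parseval: Σ|x[n]|² = (1/N)Σ|X[k]|², so Σ|X[k]|² = N·Σ|x[n]|² = 5·6.0000

Σ|X[k]|² = N·Σ|x[n]|² = 5·6.0000 = 30.0000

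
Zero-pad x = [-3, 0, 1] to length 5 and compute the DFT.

Original 3-point DFT: [-2, -3.5000+0.8660i, -3.5000-0.8660i]
Zero-padded 5-point DFT provides frequency interpolation.

DFT_5([x, 0, ...]) = [-2, -3.8090-0.5878i, -2.6910+0.9511i, -2.6910-0.9511i, -3.8090+0.5878i]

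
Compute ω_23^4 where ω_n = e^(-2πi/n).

ω_23^4 = e^(-2πi·4/23)
= cos(-2π·4/23) + i·sin(-2π·4/23)
= cos(-8π/23) + i·sin(-8π/23)

ω_23^4 = cos(-8π/23) + i·sin(-8π/23) = 0.4601-0.8879i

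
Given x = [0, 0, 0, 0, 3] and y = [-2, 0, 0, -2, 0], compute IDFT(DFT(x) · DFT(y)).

(x ⊛ y)[n] = Σ(m=0 to 4) x[m] · y[(n-m) mod 5]

Computing each output sample:
(x ⊛ y)[0] = 0
(x ⊛ y)[1] = 0
(x ⊛ y)[2] = -6
(x ⊛ y)[3] = 0
(x ⊛ y)[4] = -6

x ⊛ y = [0, 0, -6, 0, -6]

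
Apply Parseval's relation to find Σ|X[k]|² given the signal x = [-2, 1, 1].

Parseval: Σ|x[n]|² = (1/N)Σ|X[k]|², so Σ|X[k]|² = N·Σ|x[n]|² = 3·6.0000

Σ|X[k]|² = N·Σ|x[n]|² = 3·6.0000 = 18.0000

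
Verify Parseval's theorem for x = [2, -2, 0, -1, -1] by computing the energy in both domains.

Time domain:
Σ|x[n]|² = |2|² + |-2|² + |0|² + |-1|² + |-1|² = 10.0000

Frequency domain:
(1/5)Σ|X[k]|² = (1/5)(|-2|² + |1.8820+0.3633i|² + |4.1180+1.5388i|² + |4.1180-1.5388i|² + |1.8820-0.3633i|²) = (1/5)·50.0000 = 10.0000

Both sides agree, confirming Parseval's theorem.

Σ|x[n]|² = (1/N)Σ|X[k]|² = 10.0000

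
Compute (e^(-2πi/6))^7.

Since ω_6^6 = 1, powers reduce modulo 6.
7 mod 6 = 1
So ω_6^7 = ω_6^1 = e^(-2πi·1/6)

ω_6^7 = ω_6^1 = 0.5000-0.8660i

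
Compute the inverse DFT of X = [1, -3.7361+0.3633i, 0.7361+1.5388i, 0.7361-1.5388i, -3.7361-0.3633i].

x[n] = (1/5) Σ(k=0 to 4) X[k] · e^(2πikn/5)

Computing each x[n]:
x[0] = -1
x[1] = -1
x[2] = 2
x[3] = 1
x[4] = 0

x = [-1, -1, 2, 1, 0]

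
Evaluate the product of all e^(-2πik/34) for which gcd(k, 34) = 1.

The primitive 34th roots of unity are ω_34^k for k coprime to 34: k ∈ {1, 3, 5, 7, 9, 11, 13, 15, 19, 21, 23, 25, 27, 29, 31, 33}
Their product equals the constant term of the cyclotomic polynomial Φ_34(x) up to sign.
For n ≥ 3, the product of all primitive nth roots of unity is 1. (For n=1 it is 1; for n=2 it is -1.)

1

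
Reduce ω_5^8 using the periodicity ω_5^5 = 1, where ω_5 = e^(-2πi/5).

Since ω_5^5 = 1, powers reduce modulo 5.
8 mod 5 = 3
So ω_5^8 = ω_5^3 = e^(-2πi·3/5)

ω_5^8 = ω_5^3 = -0.8090+0.5878i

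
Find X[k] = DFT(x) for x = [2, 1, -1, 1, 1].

X[k] = Σ(n=0 to 4) x[n] · ω_5^(nk)
where ω_5 = e^(-2πi/5)

Computing each X[k]:
X[0] = 4
X[1] = 2.6180+1.1756i
X[2] = 0.3820-1.9021i
X[3] = 0.3820+1.9021i
X[4] = 2.6180-1.1756i

X = [4, 2.6180+1.1756i, 0.3820-1.9021i, 0.3820+1.9021i, 2.6180-1.1756i]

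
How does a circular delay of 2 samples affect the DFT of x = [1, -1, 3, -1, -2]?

Time shift by 2: X_shifted[k] = ω_5^(2k) · X[k]
Shifted x = [-1, -2, 1, -1, 3]

DFT(x[n-2]) = [0, -0.6910+3.5797i, -1.8090+4.8410i, -1.8090-4.8410i, -0.6910-3.5797i]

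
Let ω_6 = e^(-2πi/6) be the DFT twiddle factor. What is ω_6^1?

ω_6^1 = e^(-2πi·1/6)
= cos(-2π·1/6) + i·sin(-2π·1/6)
= cos(-2π/6) + i·sin(-2π/6)

ω_6^1 = cos(-2π/6) + i·sin(-2π/6) = 0.5000-0.8660i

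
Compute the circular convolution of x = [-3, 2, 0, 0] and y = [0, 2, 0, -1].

(x ⊛ y)[n] = Σ(m=0 to 3) x[m] · y[(n-m) mod 4]

Computing each output sample:
(x ⊛ y)[0] = -2
(x ⊛ y)[1] = -6
(x ⊛ y)[2] = 4
(x ⊛ y)[3] = 3

x ⊛ y = [-2, -6, 4, 3]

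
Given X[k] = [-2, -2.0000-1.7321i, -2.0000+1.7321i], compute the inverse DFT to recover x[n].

x[n] = (1/3) Σ(k=0 to 2) X[k] · e^(2πikn/3)

Computing each x[n]:
x[0] = -2
x[1] = 1
x[2] = -1

x = [-2, 1, -1]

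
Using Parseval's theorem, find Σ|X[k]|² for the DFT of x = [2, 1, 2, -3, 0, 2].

Parseval: Σ|x[n]|² = (1/N)Σ|X[k]|², so Σ|X[k]|² = N·Σ|x[n]|² = 6·22.0000

Σ|X[k]|² = N·Σ|x[n]|² = 6·22.0000 = 132.0000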